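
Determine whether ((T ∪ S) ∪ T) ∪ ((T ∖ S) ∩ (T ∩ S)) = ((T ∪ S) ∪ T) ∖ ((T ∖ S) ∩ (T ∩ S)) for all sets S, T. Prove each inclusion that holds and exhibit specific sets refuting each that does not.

Forward inclusion. Let x ∈ ((T ∪ S) ∪ T) ∪ ((T ∖ S) ∩ (T ∩ S)). Then either x ∈ S and x ∉ T; or x ∈ T and x ∉ S; or x ∈ S ∩ T. In each case x ∈ ((T ∪ S) ∪ T) ∖ ((T ∖ S) ∩ (T ∩ S)), so ((T ∪ S) ∪ T) ∪ ((T ∖ S) ∩ (T ∩ S)) ⊆ ((T ∪ S) ∪ T) ∖ ((T ∖ S) ∩ (T ∩ S)).

Reverse inclusion. Let x ∈ ((T ∪ S) ∪ T) ∖ ((T ∖ S) ∩ (T ∩ S)). Then either x ∈ S and x ∉ T; or x ∈ T and x ∉ S; or x ∈ S ∩ T. In each case x ∈ ((T ∪ S) ∪ T) ∪ ((T ∖ S) ∩ (T ∩ S)), so ((T ∪ S) ∪ T) ∖ ((T ∖ S) ∩ (T ∩ S)) ⊆ ((T ∪ S) ∪ T) ∪ ((T ∖ S) ∩ (T ∩ S)).

The two sets are equal.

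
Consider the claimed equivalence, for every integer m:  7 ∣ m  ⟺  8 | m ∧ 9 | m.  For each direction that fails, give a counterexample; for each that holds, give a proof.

(⇒) fails and (⇐) fails.

[⇒] This fails: take m = 7. Certainly 7 ∣ 7, but 8 ∤ 7.

[⇐] This fails: take m = 72. Both 8 ∣ 72 and 9 ∣ 72, yet 72 is not a multiple of 7 (since 72 = 10·7 + 2), so 7 ∤ 72.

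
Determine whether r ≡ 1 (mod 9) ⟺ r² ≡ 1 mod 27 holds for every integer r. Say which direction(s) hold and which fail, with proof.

[⇒] This fails: take r = 10. Then 10 ≡ 1 (mod 9), but 10² = 100 ≡ 19 (mod 27), not 1.

[⇐] This fails: take r = 26. Then 26² = 676 ≡ 1 (mod 27), yet 26 ≡ 8 (mod 9), not 1.

Both directions fail.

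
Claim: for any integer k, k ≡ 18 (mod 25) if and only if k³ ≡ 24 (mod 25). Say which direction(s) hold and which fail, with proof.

(⇒) This fails: take k = 18. Then 18 ≡ 18 (mod 25), but 18³ = 5832 ≡ 7 (mod 25), not 24.

(⇐) This fails: take k = 24. Then 24³ = 13824 ≡ 24 (mod 25), yet 24 ≡ 24 (mod 25), not 18.

Neither direction holds.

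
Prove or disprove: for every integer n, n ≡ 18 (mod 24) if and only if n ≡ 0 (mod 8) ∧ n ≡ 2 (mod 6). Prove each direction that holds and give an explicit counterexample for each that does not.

Neither implication holds.

Forward direction. This fails: n = 18 gives 18 ≡ 18 (mod 24) but 18 ≡ 2 (mod 8), so the conjunction on the right does not hold.

Converse. This fails: n = 8 satisfies both congruences on the right (8 ≡ 0 mod 8 and 8 ≡ 2 mod 6) yet 8 ≡ 8 (mod 24), not 18.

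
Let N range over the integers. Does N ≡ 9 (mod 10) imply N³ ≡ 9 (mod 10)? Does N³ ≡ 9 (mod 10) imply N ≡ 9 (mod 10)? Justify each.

(←) For the converse, argue contrapositively. If N ≢ 9 (mod 10), then N is congruent to one of 0, 1, 2, 3, 4, 5, 6, 7, 8 modulo 10, and these give N³ ≡ 0, 1, 8, 7, 4, 5, 6, 3, 2 respectively — never 9.

(→) Suppose N ≡ 9 (mod 10). Write N = 10j + 9. Then (10j + 9)³ = 1000j³ + 2700j² + 2430j + 729 = 10(100j³ + 270j² + 243j + 72) + 9, so N³ ≡ 9 (mod 10).

Equivalent; both directions hold.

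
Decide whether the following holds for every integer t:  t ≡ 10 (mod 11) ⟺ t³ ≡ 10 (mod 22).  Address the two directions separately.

Only the reverse direction holds.

(⟸) The residues r modulo 22 with r³ ≡ 10 (mod 22) are exactly {10}, and each is ≡ 10 (mod 11).

(⟹) This fails: take t = 21. Then 21 ≡ 10 (mod 11), but 21³ = 9261 ≡ 21 (mod 22), not 10.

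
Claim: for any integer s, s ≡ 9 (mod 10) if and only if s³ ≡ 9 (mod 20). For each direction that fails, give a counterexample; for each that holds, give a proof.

(⟹) This fails: take s = 19. Then 19 ≡ 9 (mod 10), but 19³ = 6859 ≡ 19 (mod 20), not 9.

(⟸) Conversely, the residues r modulo 20 with r³ ≡ 9 (mod 20) are exactly {9}, and each is ≡ 9 (mod 10).

The forward direction fails; the converse holds.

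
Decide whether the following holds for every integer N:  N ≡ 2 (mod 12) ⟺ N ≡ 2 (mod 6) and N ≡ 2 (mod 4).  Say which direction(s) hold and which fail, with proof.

(⇐) If N ≡ 2 (mod 6) and N ≡ 2 (mod 4), then by the Chinese remainder theorem N ≡ 2 (mod 12). This is exactly N ≡ 2 (mod 12).

(⇒) Suppose N ≡ 2 (mod 12); write N = 12j + 2. Since 6 ∣ 12, reducing mod 6 gives N ≡ 2 (mod 6); since 4 ∣ 12, reducing mod 4 gives N ≡ 2 (mod 4).

Both directions hold.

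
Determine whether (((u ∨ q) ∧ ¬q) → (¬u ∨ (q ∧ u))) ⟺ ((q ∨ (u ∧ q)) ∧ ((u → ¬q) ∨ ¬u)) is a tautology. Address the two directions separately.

Forward direction. This fails. Under u = F, q = F, the left side is true but the right side is false.

Converse. Assume the antecedent. If u is true, the antecedent cannot hold. If u is false, the consequent reduces to true regardless of the other variables. Either way the consequent holds.

Only the converse holds.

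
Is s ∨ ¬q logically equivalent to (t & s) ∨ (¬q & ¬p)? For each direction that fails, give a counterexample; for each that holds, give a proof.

(⇒) fails; (⇐) holds.

(⟹) This fails. Under t = F, q = F, p = T, s = F, the left side is true but the right side is false.

(⟸) Assume the antecedent. If q is true, the antecedent forces (t = T, q = T, p = F, s = T) or (t = T, q = T, p = T, s = T), and s ∨ ¬q holds there. If q is false, s ∨ ¬q reduces to true regardless of the other variables. Either way s ∨ ¬q holds.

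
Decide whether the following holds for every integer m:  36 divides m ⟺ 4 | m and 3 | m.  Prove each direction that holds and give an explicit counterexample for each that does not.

Not equivalent: only (⇒) holds.

(⟹) If 36 ∣ m, write m = 36q. Since 36 = 9·4, m = 4·(9q), so 4 ∣ m; and since 36 = 12·3, m = 3·(12q), so 3 ∣ m.

(⟸) This fails: take m = 12. Both 4 ∣ 12 and 3 ∣ 12, yet 12 is not a multiple of 36 (since 12 = 0·36 + 12), so 36 ∤ 12.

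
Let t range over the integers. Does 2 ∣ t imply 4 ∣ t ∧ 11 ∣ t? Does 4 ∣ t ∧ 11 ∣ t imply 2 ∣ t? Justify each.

(⟹) This fails: take t = 2. Certainly 2 ∣ 2, but 4 ∤ 2.

(⟸) Suppose 4 ∣ t and 11 ∣ t. Any common multiple of 4 and 11 is a multiple of their lcm; here gcd(4, 11) = 1, so lcm(4, 11) = 4·11 = 44, so 44 ∣ t. Since 2 ∣ 44, it follows that 2 ∣ t.

Only the converse holds.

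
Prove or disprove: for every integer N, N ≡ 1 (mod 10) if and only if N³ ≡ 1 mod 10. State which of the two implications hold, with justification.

[⇐] Suppose N³ ≡ 1 (mod 10). The only residue r in {0, …, 9} with r³ ≡ 1 (mod 10) is r = 1, so N ≡ 1 (mod 10).

[⇒] Suppose N ≡ 1 (mod 10). Write N = 10j + 1. Then (10j + 1)³ = 1000j³ + 300j² + 30j + 1 = 10(100j³ + 30j² + 3j) + 1, so N³ ≡ 1 (mod 10).

The biconditional holds.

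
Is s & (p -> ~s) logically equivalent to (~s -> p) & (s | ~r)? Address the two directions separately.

(⇒) Assume the antecedent. If r is true, the antecedent forces (r = T, s = T, p = F), and (~s -> p) & (s | ~r) holds there. If r is false, the antecedent forces (r = F, s = T, p = F), and (~s -> p) & (s | ~r) holds there. Either way (~s -> p) & (s | ~r) holds.

(⇐) This fails. Under r = F, s = F, p = T, the left side is false but the right side is true.

The forward direction holds; the converse fails.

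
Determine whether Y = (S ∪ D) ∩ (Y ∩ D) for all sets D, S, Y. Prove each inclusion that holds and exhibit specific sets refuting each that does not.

Forward inclusion. This inclusion fails. Take D = ∅, S = ∅, Y = {1}; then 1 ∈ Y but 1 ∉ (S ∪ D) ∩ (Y ∩ D).

Reverse inclusion. Let x ∈ (S ∪ D) ∩ (Y ∩ D). Then either x ∈ D ∩ Y and x ∉ S; or x ∈ D ∩ S ∩ Y. In each case x ∈ Y, so (S ∪ D) ∩ (Y ∩ D) ⊆ Y.

The sets are not equal: only the reverse inclusion holds.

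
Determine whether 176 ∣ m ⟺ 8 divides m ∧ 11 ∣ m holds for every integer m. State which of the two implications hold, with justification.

Not equivalent: only (⇒) holds.

(⇒) If 176 ∣ m, write m = 176q. Since 176 = 22·8, m = 8·(22q), so 8 ∣ m; and since 176 = 16·11, m = 11·(16q), so 11 ∣ m.

(⇐) This fails: take m = 88. Both 8 ∣ 88 and 11 ∣ 88, yet 88 is not a multiple of 176 (since 88 = 0·176 + 88), so 176 ∤ 88.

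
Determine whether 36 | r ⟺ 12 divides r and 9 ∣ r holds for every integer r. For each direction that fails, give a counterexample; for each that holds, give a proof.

Equivalent; both directions hold.

(⟸) Suppose 12 ∣ r and 9 ∣ r. Any common multiple of 12 and 9 is a multiple of their lcm; here lcm(12, 9) = 12·9/gcd(12, 9) = 108/3 = 36, so 36 ∣ r.

(⟹) If 36 ∣ r, write r = 36q. Since 36 = 3·12, r = 12·(3q), so 12 ∣ r; and since 36 = 4·9, r = 9·(4q), so 9 ∣ r.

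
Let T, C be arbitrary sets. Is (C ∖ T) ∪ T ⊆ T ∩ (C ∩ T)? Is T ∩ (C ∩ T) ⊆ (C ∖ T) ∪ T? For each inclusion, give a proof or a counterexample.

Forward inclusion. This inclusion fails. Take T = {1}, C = ∅; then 1 ∈ (C ∖ T) ∪ T but 1 ∉ T ∩ (C ∩ T).

Reverse inclusion. Let x ∈ T ∩ (C ∩ T). Then x ∈ T ∩ C, from which x ∈ (C ∖ T) ∪ T.

Only the reverse inclusion holds.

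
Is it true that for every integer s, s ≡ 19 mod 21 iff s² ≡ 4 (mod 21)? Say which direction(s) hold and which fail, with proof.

(⟹) Suppose s ≡ 19 mod 21. Write s = 21j + 19. Then (21j + 19)² = 441j² + 798j + 361 = 21(21j² + 38j + 17) + 4, so s² ≡ 4 (mod 21).

(⟸) This fails: take s = 2. Then 2² = 4 ≡ 4 (mod 21), yet 2 ≡ 2 (mod 21), not 19.

Only the forward implication holds.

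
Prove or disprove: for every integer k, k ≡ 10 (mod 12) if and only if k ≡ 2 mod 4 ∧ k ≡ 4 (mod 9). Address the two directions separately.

Forward direction. This fails: k = 10 gives 10 ≡ 10 (mod 12) but 10 ≡ 1 (mod 9), so the conjunction on the right does not hold.

Converse. If k ≡ 2 (mod 4) and k ≡ 4 (mod 9), then by the Chinese remainder theorem k ≡ 22 (mod 36). Since 22 ≡ 10 (mod 12) and 12 ∣ 36, we get k ≡ 10 (mod 12).

Only the converse holds.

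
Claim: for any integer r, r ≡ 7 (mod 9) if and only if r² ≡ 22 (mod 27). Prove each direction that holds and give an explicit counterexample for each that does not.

(→) This fails: take r = 16. Then 16 ≡ 7 (mod 9), but 16² = 256 ≡ 13 (mod 27), not 22.

(←) This fails: take r = 20. Then 20² = 400 ≡ 22 (mod 27), yet 20 ≡ 2 (mod 9), not 7.

Both directions fail.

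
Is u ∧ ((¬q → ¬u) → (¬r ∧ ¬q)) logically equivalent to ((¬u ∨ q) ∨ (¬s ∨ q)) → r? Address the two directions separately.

(⟹) This fails. Under s = F, u = T, r = F, q = F, the left side is true but the right side is false.

(⟸) This fails. Under s = F, u = F, r = T, q = F, the left side is false but the right side is true.

(⇒) fails and (⇐) fails.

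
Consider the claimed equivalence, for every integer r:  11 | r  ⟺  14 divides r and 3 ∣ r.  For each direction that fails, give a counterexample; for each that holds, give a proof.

(⟹) This fails: take r = 11. Certainly 11 ∣ 11, but 14 ∤ 11.

(⟸) This fails: take r = 42. Both 14 ∣ 42 and 3 ∣ 42, yet 42 is not a multiple of 11 (since 42 = 3·11 + 9), so 11 ∤ 42.

(⇒) fails and (⇐) fails.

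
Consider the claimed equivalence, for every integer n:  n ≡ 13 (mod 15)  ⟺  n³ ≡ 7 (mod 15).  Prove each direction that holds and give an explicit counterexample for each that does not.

Forward direction. Suppose n ≡ 13 (mod 15). Write n = 15j + 13. Then (15j + 13)³ = 3375j³ + 8775j² + 7605j + 2197 = 15(225j³ + 585j² + 507j + 146) + 7, so n³ ≡ 7 (mod 15).

Converse. Suppose n³ ≡ 7 (mod 15). The only residue r in {0, …, 14} with r³ ≡ 7 (mod 15) is r = 13, so n ≡ 13 (mod 15).

Both directions hold; the statement is true.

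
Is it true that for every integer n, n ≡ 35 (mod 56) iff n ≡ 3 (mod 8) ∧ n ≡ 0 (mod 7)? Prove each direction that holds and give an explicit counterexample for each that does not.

(→) Suppose n ≡ 35 (mod 56); write n = 56j + 35. Since 8 ∣ 56, reducing mod 8 gives n ≡ 35 ≡ 3 (mod 8); since 7 ∣ 56, reducing mod 7 gives n ≡ 35 ≡ 0 (mod 7).

(←) Conversely, if n ≡ 3 (mod 8) and n ≡ 0 (mod 7), then by the Chinese remainder theorem n ≡ 35 (mod 56). This is exactly n ≡ 35 (mod 56).

The biconditional holds.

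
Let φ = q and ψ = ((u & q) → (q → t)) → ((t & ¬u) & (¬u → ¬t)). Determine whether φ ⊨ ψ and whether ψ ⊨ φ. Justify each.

Not equivalent: only (⇐) holds.

Forward direction. This fails. Under t = F, q = T, u = F, the left side is true but the right side is false.

Converse. Assume the antecedent. If t is true, the antecedent cannot hold. If t is false, the antecedent forces (t = F, q = T, u = T), and q holds there. Either way q holds.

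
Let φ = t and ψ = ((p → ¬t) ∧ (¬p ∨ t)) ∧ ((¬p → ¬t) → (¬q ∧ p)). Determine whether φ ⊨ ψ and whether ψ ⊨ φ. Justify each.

Only the reverse direction holds.

[⇐] Assume the antecedent. If q is true, the antecedent forces (q = T, p = F, t = T), and t holds there. If q is false, the antecedent forces (q = F, p = F, t = T), and t holds there. Either way t holds.

[⇒] This fails. Under q = F, p = T, t = T, the left side is true but the right side is false.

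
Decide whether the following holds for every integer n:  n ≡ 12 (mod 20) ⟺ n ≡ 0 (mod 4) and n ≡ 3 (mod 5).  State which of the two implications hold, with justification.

(⟹) This fails: n = 12 gives 12 ≡ 12 (mod 20) but 12 ≡ 2 (mod 5), so the conjunction on the right does not hold.

(⟸) This fails: n = 8 satisfies both congruences on the right (8 ≡ 0 mod 4 and 8 ≡ 3 mod 5) yet 8 ≡ 8 (mod 20), not 12.

(⇒) fails and (⇐) fails.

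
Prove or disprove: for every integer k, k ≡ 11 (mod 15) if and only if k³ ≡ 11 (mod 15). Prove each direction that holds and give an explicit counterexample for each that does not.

Both implications hold.

[⇒] Suppose k ≡ 11 (mod 15). Write k = 15j + 11. Then (15j + 11)³ = 3375j³ + 7425j² + 5445j + 1331 = 15(225j³ + 495j² + 363j + 88) + 11, so k³ ≡ 11 (mod 15).

[⇐] Conversely, suppose k³ ≡ 11 (mod 15). The only residue r in {0, …, 14} with r³ ≡ 11 (mod 15) is r = 11, so k ≡ 11 (mod 15).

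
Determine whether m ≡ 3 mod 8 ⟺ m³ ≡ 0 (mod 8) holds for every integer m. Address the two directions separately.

Forward direction. This fails: take m = 3. Then 3 ≡ 3 (mod 8), but 3³ = 27 ≡ 3 (mod 8), not 0.

Converse. This fails: take m = 0. Then 0³ = 0 ≡ 0 (mod 8), yet 0 ≡ 0 (mod 8), not 3.

Neither direction holds.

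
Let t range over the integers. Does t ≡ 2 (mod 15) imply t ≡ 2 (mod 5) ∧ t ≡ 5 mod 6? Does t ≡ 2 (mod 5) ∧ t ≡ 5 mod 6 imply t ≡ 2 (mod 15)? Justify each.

(⇒) fails; (⇐) holds.

(⟸) If t ≡ 2 (mod 5) and t ≡ 5 (mod 6), then by the Chinese remainder theorem t ≡ 17 (mod 30). Since 17 ≡ 2 (mod 15) and 15 ∣ 30, we get t ≡ 2 (mod 15).

(⟹) This fails: t = 2 gives 2 ≡ 2 (mod 15) but 2 ≡ 2 (mod 6), so the conjunction on the right does not hold.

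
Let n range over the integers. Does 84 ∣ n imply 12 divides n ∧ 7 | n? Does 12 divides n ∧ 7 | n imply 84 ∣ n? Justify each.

(⇒) If 84 ∣ n, write n = 84q. Since 84 = 7·12, n = 12·(7q), so 12 ∣ n; and since 84 = 12·7, n = 7·(12q), so 7 ∣ n.

(⇐) Suppose 12 ∣ n and 7 ∣ n. Any common multiple of 12 and 7 is a multiple of their lcm; here gcd(12, 7) = 1, so lcm(12, 7) = 12·7 = 84, so 84 ∣ n.

Equivalent; both directions hold.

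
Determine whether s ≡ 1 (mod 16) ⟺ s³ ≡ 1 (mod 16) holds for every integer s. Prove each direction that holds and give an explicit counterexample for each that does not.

The biconditional holds.

Converse. Suppose s³ ≡ 1 (mod 16). The only residue r in {0, …, 15} with r³ ≡ 1 (mod 16) is r = 1, so s ≡ 1 (mod 16).

Forward direction. Suppose s ≡ 1 (mod 16). Write s = 16j + 1. Then (16j + 1)³ = 4096j³ + 768j² + 48j + 1 = 16(256j³ + 48j² + 3j) + 1, so s³ ≡ 1 (mod 16).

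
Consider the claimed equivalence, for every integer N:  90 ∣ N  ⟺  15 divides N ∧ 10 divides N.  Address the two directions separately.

(⟹) If 90 ∣ N, write N = 90q. Since 90 = 6·15, N = 15·(6q), so 15 ∣ N; and since 90 = 9·10, N = 10·(9q), so 10 ∣ N.

(⟸) This fails: take N = 30. Both 15 ∣ 30 and 10 ∣ 30, yet 30 is not a multiple of 90 (since 30 = 0·90 + 30), so 90 ∤ 30.

Not equivalent: only (⇒) holds.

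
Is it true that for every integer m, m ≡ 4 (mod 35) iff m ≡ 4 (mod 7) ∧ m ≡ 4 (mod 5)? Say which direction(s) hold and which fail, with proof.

The biconditional holds.

(⟹) Suppose m ≡ 4 (mod 35); write m = 35j + 4. Since 7 ∣ 35, reducing mod 7 gives m ≡ 4 (mod 7); since 5 ∣ 35, reducing mod 5 gives m ≡ 4 (mod 5).

(⟸) Conversely, if m ≡ 4 (mod 7) and m ≡ 4 (mod 5), then by the Chinese remainder theorem m ≡ 4 (mod 35). This is exactly m ≡ 4 (mod 35).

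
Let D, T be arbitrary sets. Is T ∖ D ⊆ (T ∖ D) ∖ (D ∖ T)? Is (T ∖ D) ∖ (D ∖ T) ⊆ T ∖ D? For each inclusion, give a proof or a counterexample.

(⟹) Let x ∈ T ∖ D. Then x ∈ T and x ∉ D, from which x ∈ (T ∖ D) ∖ (D ∖ T).

(⟸) Let x ∈ (T ∖ D) ∖ (D ∖ T). Then x ∈ T and x ∉ D, from which x ∈ T ∖ D.

The two sets are equal.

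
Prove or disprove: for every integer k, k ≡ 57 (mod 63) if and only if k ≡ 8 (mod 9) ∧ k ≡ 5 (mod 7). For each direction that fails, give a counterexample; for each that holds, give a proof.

(⇒) This fails: k = 57 gives 57 ≡ 57 (mod 63) but 57 ≡ 3 (mod 9), so the conjunction on the right does not hold.

(⇐) This fails: k = 26 satisfies both congruences on the right (26 ≡ 8 mod 9 and 26 ≡ 5 mod 7) yet 26 ≡ 26 (mod 63), not 57.

Neither direction holds.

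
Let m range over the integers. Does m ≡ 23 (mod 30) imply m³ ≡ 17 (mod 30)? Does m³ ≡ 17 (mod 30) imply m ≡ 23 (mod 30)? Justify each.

[⇐] Suppose m³ ≡ 17 (mod 30). The only residue r in {0, …, 29} with r³ ≡ 17 (mod 30) is r = 23, so m ≡ 23 (mod 30).

[⇒] Suppose m ≡ 23 (mod 30). Write m = 30j + 23. Then (30j + 23)³ = 27000j³ + 62100j² + 47610j + 12167 = 30(900j³ + 2070j² + 1587j + 405) + 17, so m³ ≡ 17 (mod 30).

Equivalent; both directions hold.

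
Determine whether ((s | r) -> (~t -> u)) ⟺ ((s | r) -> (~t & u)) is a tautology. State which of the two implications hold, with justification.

Only the converse holds.

(←) Assume the antecedent. If u is true, (s | r) -> (~t -> u) reduces to true regardless of the other variables. If u is false, the antecedent forces (s = F, t = F, u = F, r = F) or (s = F, t = T, u = F, r = F), and (s | r) -> (~t -> u) holds there. Either way (s | r) -> (~t -> u) holds.

(→) This fails. Under s = T, t = T, u = F, r = F, the left side is true but the right side is false.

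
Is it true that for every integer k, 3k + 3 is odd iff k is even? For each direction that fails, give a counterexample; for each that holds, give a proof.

Converse. Suppose k is even; write k = 2j. Then 3k + 3 = 3·(2j) + 3 = 2·3j + 3, which is odd.

Forward direction. Suppose 3k + 3 is odd. Since 3 is odd, 3k and k have the same parity, so 3k + 3 ≡ k + 3 (mod 2). As 3 is odd, 3k + 3 is odd exactly when k is even. Thus k is even.

The biconditional holds.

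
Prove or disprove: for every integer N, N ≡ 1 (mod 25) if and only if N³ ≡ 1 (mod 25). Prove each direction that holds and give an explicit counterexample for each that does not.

Both implications hold.

(⇒) Suppose N ≡ 1 (mod 25). Write N = 25j + 1. Then (25j + 1)³ = 15625j³ + 1875j² + 75j + 1 = 25(625j³ + 75j² + 3j) + 1, so N³ ≡ 1 (mod 25).

(⇐) Conversely, suppose N³ ≡ 1 (mod 25). The only residue r in {0, …, 24} with r³ ≡ 1 (mod 25) is r = 1, so N ≡ 1 (mod 25).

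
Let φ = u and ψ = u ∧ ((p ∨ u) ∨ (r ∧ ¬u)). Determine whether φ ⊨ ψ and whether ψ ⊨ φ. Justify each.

(→) Assume the antecedent. If u is true, u ∧ ((p ∨ u) ∨ (r ∧ ¬u)) reduces to true regardless of the other variables. If u is false, the antecedent cannot hold. Either way u ∧ ((p ∨ u) ∨ (r ∧ ¬u)) holds.

(←) Assume the antecedent. If u is true, u reduces to true regardless of the other variables. If u is false, the antecedent cannot hold. Either way u holds.

Both implications hold.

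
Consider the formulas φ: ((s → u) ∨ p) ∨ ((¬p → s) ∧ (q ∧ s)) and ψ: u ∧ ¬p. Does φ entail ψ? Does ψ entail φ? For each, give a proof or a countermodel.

[⇒] This fails. Under q = F, u = F, p = F, s = F, the left side is true but the right side is false.

[⇐] Assume the antecedent. If q is true, the consequent reduces to true regardless of the other variables. If q is false, the antecedent forces (q = F, u = T, p = F, s = F) or (q = F, u = T, p = F, s = T), and the consequent holds there. Either way the consequent holds.

The forward direction fails; the converse holds.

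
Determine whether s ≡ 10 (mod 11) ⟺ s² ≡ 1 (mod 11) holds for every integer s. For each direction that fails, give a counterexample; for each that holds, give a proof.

Forward direction. Suppose s ≡ 10 (mod 11). Write s = 11j + 10. Then (11j + 10)² = 121j² + 220j + 100 = 11(11j² + 20j + 9) + 1, so s² ≡ 1 (mod 11).

Converse. This fails: take s = 1. Then 1² = 1 ≡ 1 (mod 11), yet 1 ≡ 1 (mod 11), not 10.

The forward direction holds; the converse fails.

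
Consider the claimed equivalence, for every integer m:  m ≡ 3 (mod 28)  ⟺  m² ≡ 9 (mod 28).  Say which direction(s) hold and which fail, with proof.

(⇐) This fails: take m = 11. Then 11² = 121 ≡ 9 (mod 28), yet 11 ≡ 11 (mod 28), not 3.

(⇒) Suppose m ≡ 3 (mod 28). Write m = 28j + 3. Then (28j + 3)² = 784j² + 168j + 9 = 28(28j² + 6j) + 9, so m² ≡ 9 (mod 28).

Only the forward implication holds.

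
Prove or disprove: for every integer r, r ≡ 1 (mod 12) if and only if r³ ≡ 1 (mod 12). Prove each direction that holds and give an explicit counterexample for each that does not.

(⇐) For the converse, argue contrapositively. If r ≢ 1 (mod 12), then r is congruent to one of 0, 2, 3, 4, 5, 6, 7, 8, 9, 10, 11 modulo 12, and these give r³ ≡ 0, 8, 3, 4, 5, 0, 7, 8, 9, 4, 11 respectively — never 1.

(⇒) Suppose r ≡ 1 (mod 12). Write r = 12j + 1. Then (12j + 1)³ = 1728j³ + 432j² + 36j + 1 = 12(144j³ + 36j² + 3j) + 1, so r³ ≡ 1 (mod 12).

The biconditional holds.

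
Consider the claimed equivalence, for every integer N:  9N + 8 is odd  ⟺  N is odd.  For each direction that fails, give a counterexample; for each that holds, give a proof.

Both directions hold.

(←) Suppose N is odd; write N = 2j + 1. Then 9N + 8 = 9·(2j + 1) + 8 = 2·9j + 17, which is odd.

(→) Suppose 9N + 8 is odd. Since 9 is odd, 9N and N have the same parity, so 9N + 8 ≡ N + 8 (mod 2). As 8 is even, 9N + 8 is odd exactly when N is odd. Thus N is odd.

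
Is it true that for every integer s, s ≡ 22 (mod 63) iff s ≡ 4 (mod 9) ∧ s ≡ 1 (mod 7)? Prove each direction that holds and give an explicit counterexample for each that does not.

Equivalent; both directions hold.

Converse. If s ≡ 4 (mod 9) and s ≡ 1 (mod 7), then by the Chinese remainder theorem s ≡ 22 (mod 63). This is exactly s ≡ 22 (mod 63).

Forward direction. Suppose s ≡ 22 (mod 63); write s = 63j + 22. Since 9 ∣ 63, reducing mod 9 gives s ≡ 22 ≡ 4 (mod 9); since 7 ∣ 63, reducing mod 7 gives s ≡ 22 ≡ 1 (mod 7).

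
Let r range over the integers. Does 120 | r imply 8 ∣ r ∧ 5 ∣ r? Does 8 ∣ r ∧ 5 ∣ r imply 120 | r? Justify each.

(→) If 120 ∣ r, write r = 120q. Since 120 = 15·8, r = 8·(15q), so 8 ∣ r; and since 120 = 24·5, r = 5·(24q), so 5 ∣ r.

(←) This fails: take r = 40. Both 8 ∣ 40 and 5 ∣ 40, yet 40 is not a multiple of 120 (since 40 = 0·120 + 40), so 120 ∤ 40.

Only the forward direction holds.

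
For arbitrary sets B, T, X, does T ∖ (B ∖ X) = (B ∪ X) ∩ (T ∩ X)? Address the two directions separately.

Only the reverse inclusion holds.

(⟹) This inclusion fails. Take B = ∅, T = {1}, X = ∅; then 1 ∈ T ∖ (B ∖ X) but 1 ∉ (B ∪ X) ∩ (T ∩ X).

(⟸) Let x ∈ (B ∪ X) ∩ (T ∩ X). Then either x ∈ T ∩ X and x ∉ B; or x ∈ B ∩ T ∩ X. In each case x ∈ T ∖ (B ∖ X), so (B ∪ X) ∩ (T ∩ X) ⊆ T ∖ (B ∖ X).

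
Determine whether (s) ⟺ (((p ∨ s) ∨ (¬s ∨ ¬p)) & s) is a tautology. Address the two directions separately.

(⟹) Assume the antecedent. If p is true, the antecedent forces (p = T, s = T), and ((p ∨ s) ∨ (¬s ∨ ¬p)) & s holds there. If p is false, the antecedent forces (p = F, s = T), and ((p ∨ s) ∨ (¬s ∨ ¬p)) & s holds there. Either way ((p ∨ s) ∨ (¬s ∨ ¬p)) & s holds.

(⟸) Assume the antecedent. If p is true, the antecedent forces (p = T, s = T), and s holds there. If p is false, the antecedent forces (p = F, s = T), and s holds there. Either way s holds.

The biconditional holds.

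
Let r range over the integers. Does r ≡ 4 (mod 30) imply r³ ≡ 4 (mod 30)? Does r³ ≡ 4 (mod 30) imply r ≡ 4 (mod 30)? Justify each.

Both implications hold.

(←) Suppose r³ ≡ 4 (mod 30). The only residue r in {0, …, 29} with r³ ≡ 4 (mod 30) is r = 4, so r ≡ 4 (mod 30).

(→) Suppose r ≡ 4 (mod 30). Write r = 30j + 4. Then (30j + 4)³ = 27000j³ + 10800j² + 1440j + 64 = 30(900j³ + 360j² + 48j + 2) + 4, so r³ ≡ 4 (mod 30).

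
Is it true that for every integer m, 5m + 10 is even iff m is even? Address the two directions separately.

[⇐] Suppose m is even; write m = 2j. Then 5m + 10 = 5·(2j) + 10 = 2·5j + 10, which is even.

[⇒] Suppose 5m + 10 is even. Since 5 is odd, 5m and m have the same parity, so 5m + 10 ≡ m + 10 (mod 2). As 10 is even, 5m + 10 is even exactly when m is even. Thus m is even.

Both implications hold.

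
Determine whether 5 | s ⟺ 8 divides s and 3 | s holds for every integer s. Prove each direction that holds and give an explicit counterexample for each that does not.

Both directions fail.

[⇒] This fails: take s = 5. Certainly 5 ∣ 5, but 8 ∤ 5.

[⇐] This fails: take s = 24. Both 8 ∣ 24 and 3 ∣ 24, yet 24 is not a multiple of 5 (since 24 = 4·5 + 4), so 5 ∤ 24.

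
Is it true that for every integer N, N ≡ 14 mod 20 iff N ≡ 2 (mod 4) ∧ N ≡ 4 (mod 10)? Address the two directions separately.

Both directions hold.

Forward direction. Suppose N ≡ 14 (mod 20); write N = 20j + 14. Since 4 ∣ 20, reducing mod 4 gives N ≡ 14 ≡ 2 (mod 4); since 10 ∣ 20, reducing mod 10 gives N ≡ 14 ≡ 4 (mod 10).

Converse. If N ≡ 2 (mod 4) and N ≡ 4 (mod 10), then by the Chinese remainder theorem N ≡ 14 (mod 20). This is exactly N ≡ 14 (mod 20).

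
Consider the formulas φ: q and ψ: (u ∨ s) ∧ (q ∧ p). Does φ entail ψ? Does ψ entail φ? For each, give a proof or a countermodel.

(⇒) This fails. Under u = F, s = F, q = T, p = F, the left side is true but the right side is false.

(⇐) Assume the antecedent. If u is true, the antecedent forces (u = T, s = F, q = T, p = T) or (u = T, s = T, q = T, p = T), and q holds there. If u is false, the antecedent forces (u = F, s = T, q = T, p = T), and q holds there. Either way q holds.

Only the converse holds.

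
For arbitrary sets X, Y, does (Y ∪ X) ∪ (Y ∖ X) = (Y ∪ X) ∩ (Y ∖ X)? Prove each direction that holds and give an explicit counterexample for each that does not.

(⊆) fails; (⊇) holds.

(⟹) This inclusion fails. Take X = {1}, Y = ∅; then 1 ∈ (Y ∪ X) ∪ (Y ∖ X) but 1 ∉ (Y ∪ X) ∩ (Y ∖ X).

(⟸) Let x ∈ (Y ∪ X) ∩ (Y ∖ X). Then x ∈ Y and x ∉ X, from which x ∈ (Y ∪ X) ∪ (Y ∖ X).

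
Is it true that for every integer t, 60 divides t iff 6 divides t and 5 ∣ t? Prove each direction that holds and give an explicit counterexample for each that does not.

Forward direction. If 60 ∣ t, write t = 60q. Since 60 = 10·6, t = 6·(10q), so 6 ∣ t; and since 60 = 12·5, t = 5·(12q), so 5 ∣ t.

Converse. This fails: take t = 30. Both 6 ∣ 30 and 5 ∣ 30, yet 30 is not a multiple of 60 (since 30 = 0·60 + 30), so 60 ∤ 30.

Only the forward implication holds.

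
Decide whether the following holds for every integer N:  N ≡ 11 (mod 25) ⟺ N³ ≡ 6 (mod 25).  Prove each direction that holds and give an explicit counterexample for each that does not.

(⟹) Suppose N ≡ 11 (mod 25). Write N = 25j + 11. Then (25j + 11)³ = 15625j³ + 20625j² + 9075j + 1331 = 25(625j³ + 825j² + 363j + 53) + 6, so N³ ≡ 6 (mod 25).

(⟸) Conversely, suppose N³ ≡ 6 (mod 25). The only residue r in {0, …, 24} with r³ ≡ 6 (mod 25) is r = 11, so N ≡ 11 (mod 25).

Both implications hold.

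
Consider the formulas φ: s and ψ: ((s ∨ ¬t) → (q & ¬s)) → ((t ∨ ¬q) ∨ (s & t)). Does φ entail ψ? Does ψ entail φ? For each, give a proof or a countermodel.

(⇒) Assume the antecedent. If t is true, the consequent reduces to true regardless of the other variables. If t is false, the antecedent forces (t = F, s = T, q = F) or (t = F, s = T, q = T), and the consequent holds there. Either way the consequent holds.

(⇐) This fails. Under t = F, s = F, q = F, the left side is false but the right side is true.

Only the forward direction holds.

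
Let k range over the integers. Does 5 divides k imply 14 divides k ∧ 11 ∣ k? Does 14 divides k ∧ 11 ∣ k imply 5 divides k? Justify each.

Both directions fail.

(→) This fails: take k = 5. Certainly 5 ∣ 5, but 14 ∤ 5.

(←) This fails: take k = 154. Both 14 ∣ 154 and 11 ∣ 154, yet 154 is not a multiple of 5 (since 154 = 30·5 + 4), so 5 ∤ 154.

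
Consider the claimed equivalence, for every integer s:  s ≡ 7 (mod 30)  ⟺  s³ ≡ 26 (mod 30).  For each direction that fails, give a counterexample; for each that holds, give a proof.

Both directions fail.

(⟹) This fails: take s = 7. Then 7 ≡ 7 (mod 30), but 7³ = 343 ≡ 13 (mod 30), not 26.

(⟸) This fails: take s = 26. Then 26³ = 17576 ≡ 26 (mod 30), yet 26 ≡ 26 (mod 30), not 7.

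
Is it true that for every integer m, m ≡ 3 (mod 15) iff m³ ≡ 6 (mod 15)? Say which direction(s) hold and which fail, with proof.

Both directions fail.

(⇒) This fails: take m = 3. Then 3 ≡ 3 (mod 15), but 3³ = 27 ≡ 12 (mod 15), not 6.

(⇐) This fails: take m = 6. Then 6³ = 216 ≡ 6 (mod 15), yet 6 ≡ 6 (mod 15), not 3.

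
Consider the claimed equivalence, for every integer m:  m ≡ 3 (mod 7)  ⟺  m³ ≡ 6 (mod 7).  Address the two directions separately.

[⇒] Suppose m ≡ 3 (mod 7). Write m = 7j + 3. Then (7j + 3)³ = 343j³ + 441j² + 189j + 27 = 7(49j³ + 63j² + 27j + 3) + 6, so m³ ≡ 6 (mod 7).

[⇐] This fails: take m = 5. Then 5³ = 125 ≡ 6 (mod 7), yet 5 ≡ 5 (mod 7), not 3.

Not equivalent: only (⇒) holds.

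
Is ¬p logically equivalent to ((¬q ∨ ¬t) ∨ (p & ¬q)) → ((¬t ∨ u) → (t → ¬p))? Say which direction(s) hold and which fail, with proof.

Forward direction. Assume the antecedent. If p is true, the antecedent cannot hold. If p is false, the consequent reduces to true regardless of the other variables. Either way the consequent holds.

Converse. This fails. Under p = T, q = F, t = F, u = F, the left side is false but the right side is true.

Only the forward implication holds.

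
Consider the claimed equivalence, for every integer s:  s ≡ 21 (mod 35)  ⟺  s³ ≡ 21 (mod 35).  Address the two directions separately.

(⟸) Suppose s³ ≡ 21 (mod 35). The only residue r in {0, …, 34} with r³ ≡ 21 (mod 35) is r = 21, so s ≡ 21 (mod 35).

(⟹) Suppose s ≡ 21 (mod 35). Write s = 35j + 21. Then (35j + 21)³ = 42875j³ + 77175j² + 46305j + 9261 = 35(1225j³ + 2205j² + 1323j + 264) + 21, so s³ ≡ 21 (mod 35).

Both directions hold.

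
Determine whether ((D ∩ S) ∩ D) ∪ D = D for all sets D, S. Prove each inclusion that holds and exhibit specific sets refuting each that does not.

Both inclusions hold.

Forward inclusion. Let x ∈ ((D ∩ S) ∩ D) ∪ D. Then either x ∈ D and x ∉ S; or x ∈ D ∩ S. In each case x ∈ D, so ((D ∩ S) ∩ D) ∪ D ⊆ D.

Reverse inclusion. Let x ∈ D. Then either x ∈ D and x ∉ S; or x ∈ D ∩ S. In each case x ∈ ((D ∩ S) ∩ D) ∪ D, so D ⊆ ((D ∩ S) ∩ D) ∪ D.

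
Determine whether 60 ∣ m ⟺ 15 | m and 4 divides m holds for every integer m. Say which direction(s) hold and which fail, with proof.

Forward direction. If 60 ∣ m, write m = 60q. Since 60 = 4·15, m = 15·(4q), so 15 ∣ m; and since 60 = 15·4, m = 4·(15q), so 4 ∣ m.

Converse. Suppose 15 ∣ m and 4 ∣ m. Any common multiple of 15 and 4 is a multiple of their lcm; here gcd(15, 4) = 1, so lcm(15, 4) = 15·4 = 60, so 60 ∣ m.

The biconditional holds.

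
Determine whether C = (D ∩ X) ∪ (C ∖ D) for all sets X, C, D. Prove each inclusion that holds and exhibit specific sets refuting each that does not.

(⟹) This inclusion fails. Take X = ∅, C = {1}, D = {1}; then 1 ∈ C but 1 ∉ (D ∩ X) ∪ (C ∖ D).

(⟸) This inclusion fails. Take X = {1}, C = ∅, D = {1}; then 1 ∈ (D ∩ X) ∪ (C ∖ D) but 1 ∉ C.

Neither inclusion holds.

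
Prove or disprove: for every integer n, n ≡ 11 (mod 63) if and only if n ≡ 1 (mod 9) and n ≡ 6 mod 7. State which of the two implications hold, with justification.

(⇒) This fails: n = 11 gives 11 ≡ 11 (mod 63) but 11 ≡ 2 (mod 9), so the conjunction on the right does not hold.

(⇐) This fails: n = 55 satisfies both congruences on the right (55 ≡ 1 mod 9 and 55 ≡ 6 mod 7) yet 55 ≡ 55 (mod 63), not 11.

Both directions fail.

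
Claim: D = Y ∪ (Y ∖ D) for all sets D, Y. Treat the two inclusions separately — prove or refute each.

(⊆) This inclusion fails. Take D = {1}, Y = ∅; then 1 ∈ D but 1 ∉ Y ∪ (Y ∖ D).

(⊇) This inclusion fails. Take D = ∅, Y = {1}; then 1 ∈ Y ∪ (Y ∖ D) but 1 ∉ D.

Both inclusions fail.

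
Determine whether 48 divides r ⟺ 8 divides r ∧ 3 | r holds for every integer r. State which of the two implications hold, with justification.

Not equivalent: only (⇒) holds.

[⇐] This fails: take r = 24. Both 8 ∣ 24 and 3 ∣ 24, yet 24 is not a multiple of 48 (since 24 = 0·48 + 24), so 48 ∤ 24.

[⇒] If 48 ∣ r, write r = 48q. Since 48 = 6·8, r = 8·(6q), so 8 ∣ r; and since 48 = 16·3, r = 3·(16q), so 3 ∣ r.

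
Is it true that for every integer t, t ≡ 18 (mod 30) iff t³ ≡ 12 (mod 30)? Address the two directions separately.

(⟸) Suppose t³ ≡ 12 (mod 30). The only residue r in {0, …, 29} with r³ ≡ 12 (mod 30) is r = 18, so t ≡ 18 (mod 30).

(⟹) Suppose t ≡ 18 (mod 30). Write t = 30j + 18. Then (30j + 18)³ = 27000j³ + 48600j² + 29160j + 5832 = 30(900j³ + 1620j² + 972j + 194) + 12, so t³ ≡ 12 (mod 30).

Both directions hold; the statement is true.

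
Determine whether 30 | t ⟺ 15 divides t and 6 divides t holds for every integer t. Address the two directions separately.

(⟹) If 30 ∣ t, write t = 30q. Since 30 = 2·15, t = 15·(2q), so 15 ∣ t; and since 30 = 5·6, t = 6·(5q), so 6 ∣ t.

(⟸) Suppose 15 ∣ t and 6 ∣ t. Any common multiple of 15 and 6 is a multiple of their lcm; here lcm(15, 6) = 15·6/gcd(15, 6) = 90/3 = 30, so 30 ∣ t.

The biconditional holds.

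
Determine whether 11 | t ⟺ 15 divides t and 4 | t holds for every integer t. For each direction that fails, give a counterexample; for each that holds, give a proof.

(→) This fails: take t = 11. Certainly 11 ∣ 11, but 15 ∤ 11.

(←) This fails: take t = 60. Both 15 ∣ 60 and 4 ∣ 60, yet 60 is not a multiple of 11 (since 60 = 5·11 + 5), so 11 ∤ 60.

Neither direction holds.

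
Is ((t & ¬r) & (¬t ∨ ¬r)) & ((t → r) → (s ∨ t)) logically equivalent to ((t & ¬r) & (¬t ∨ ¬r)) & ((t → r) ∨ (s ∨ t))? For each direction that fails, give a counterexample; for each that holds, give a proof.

The biconditional holds.

[⇒] Assume the antecedent. If r is true, the antecedent cannot hold. If r is false, the antecedent forces (r = F, s = F, t = T) or (r = F, s = T, t = T), and the consequent holds there. Either way the consequent holds.

[⇐] Assume the antecedent. If r is true, the antecedent cannot hold. If r is false, the antecedent forces (r = F, s = F, t = T) or (r = F, s = T, t = T), and the consequent holds there. Either way the consequent holds.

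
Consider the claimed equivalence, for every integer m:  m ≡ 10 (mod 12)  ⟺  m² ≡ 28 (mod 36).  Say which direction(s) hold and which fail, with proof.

Neither direction holds.

(→) This fails: take m = 22. Then 22 ≡ 10 (mod 12), but 22² = 484 ≡ 16 (mod 36), not 28.

(←) This fails: take m = 8. Then 8² = 64 ≡ 28 (mod 36), yet 8 ≡ 8 (mod 12), not 10.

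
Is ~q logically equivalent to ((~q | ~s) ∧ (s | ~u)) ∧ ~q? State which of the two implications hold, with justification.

Not equivalent: only (⇐) holds.

[⇒] This fails. Under u = T, q = F, s = F, the left side is true but the right side is false.

[⇐] Assume the antecedent. If u is true, the antecedent forces (u = T, q = F, s = T), and ~q holds there. If u is false, the antecedent forces (u = F, q = F, s = F) or (u = F, q = F, s = T), and ~q holds there. Either way ~q holds.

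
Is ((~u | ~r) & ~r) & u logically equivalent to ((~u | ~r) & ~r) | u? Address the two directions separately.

Forward direction. Assume the antecedent. If u is true, ((~u | ~r) & ~r) | u reduces to true regardless of the other variables. If u is false, the antecedent cannot hold. Either way ((~u | ~r) & ~r) | u holds.

Converse. This fails. Under u = F, r = F, the left side is false but the right side is true.

Only the forward direction holds.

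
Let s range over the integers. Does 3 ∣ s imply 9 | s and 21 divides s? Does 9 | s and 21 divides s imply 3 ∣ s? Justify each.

Only the reverse direction holds.

(→) This fails: take s = 3. Certainly 3 ∣ 3, but 9 ∤ 3.

(←) Suppose 9 ∣ s and 21 ∣ s. Any common multiple of 9 and 21 is a multiple of their lcm; here lcm(9, 21) = 9·21/gcd(9, 21) = 189/3 = 63, so 63 ∣ s. Since 3 ∣ 63, it follows that 3 ∣ s.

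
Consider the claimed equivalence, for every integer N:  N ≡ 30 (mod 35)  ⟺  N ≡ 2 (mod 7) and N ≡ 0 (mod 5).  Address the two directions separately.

The biconditional holds.

(⇒) Suppose N ≡ 30 (mod 35); write N = 35j + 30. Since 7 ∣ 35, reducing mod 7 gives N ≡ 30 ≡ 2 (mod 7); since 5 ∣ 35, reducing mod 5 gives N ≡ 30 ≡ 0 (mod 5).

(⇐) Conversely, if N ≡ 2 (mod 7) and N ≡ 0 (mod 5), then by the Chinese remainder theorem N ≡ 30 (mod 35). This is exactly N ≡ 30 (mod 35).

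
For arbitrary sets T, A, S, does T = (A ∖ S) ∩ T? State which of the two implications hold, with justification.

(⟹) This inclusion fails. Take T = {1}, A = ∅, S = ∅; then 1 ∈ T but 1 ∉ (A ∖ S) ∩ T.

(⟸) Let x ∈ (A ∖ S) ∩ T. Then x ∈ T ∩ A and x ∉ S, from which x ∈ T.

(⊆) fails; (⊇) holds.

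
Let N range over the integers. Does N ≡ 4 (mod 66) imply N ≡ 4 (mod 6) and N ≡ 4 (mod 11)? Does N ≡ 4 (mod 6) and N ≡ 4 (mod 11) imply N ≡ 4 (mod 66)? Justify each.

Forward direction. Suppose N ≡ 4 (mod 66); write N = 66j + 4. Since 6 ∣ 66, reducing mod 6 gives N ≡ 4 (mod 6); since 11 ∣ 66, reducing mod 11 gives N ≡ 4 (mod 11).

Converse. If N ≡ 4 (mod 6) and N ≡ 4 (mod 11), then by the Chinese remainder theorem N ≡ 4 (mod 66). This is exactly N ≡ 4 (mod 66).

Both implications hold.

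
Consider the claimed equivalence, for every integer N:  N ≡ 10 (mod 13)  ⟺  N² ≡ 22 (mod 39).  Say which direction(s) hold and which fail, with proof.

Neither implication holds.

[⇒] This fails: take N = 36. Then 36 ≡ 10 (mod 13), but 36² = 1296 ≡ 9 (mod 39), not 22.

[⇐] This fails: take N = 16. Then 16² = 256 ≡ 22 (mod 39), yet 16 ≡ 3 (mod 13), not 10.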